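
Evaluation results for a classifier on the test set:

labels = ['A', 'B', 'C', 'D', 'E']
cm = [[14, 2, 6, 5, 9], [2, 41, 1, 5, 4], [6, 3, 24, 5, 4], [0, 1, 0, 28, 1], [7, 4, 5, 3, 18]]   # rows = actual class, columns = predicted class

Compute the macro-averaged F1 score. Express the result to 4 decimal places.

Per-class F1 score (2·TP/(2·TP+FP+FN)):
  A: TP=14, FP=2+6+0+7=15, FN=2+6+5+9=22 → 28/65 = 0.43077
  B: TP=41, FP=2+3+1+4=10, FN=2+1+5+4=12 → 82/104 = 0.78846
  C: TP=24, FP=6+1+0+5=12, FN=6+3+5+4=18 → 48/78 = 0.61538
  D: TP=28, FP=5+5+5+3=18, FN=0+1+0+1=2 → 56/76 = 0.73684
  E: TP=18, FP=9+4+4+1=18, FN=7+4+5+3=19 → 36/73 = 0.49315
Macro-F1 score = mean = (0.43077 + 0.78846 + 0.61538 + 0.73684 + 0.49315) / 5 = 0.6129

0.6129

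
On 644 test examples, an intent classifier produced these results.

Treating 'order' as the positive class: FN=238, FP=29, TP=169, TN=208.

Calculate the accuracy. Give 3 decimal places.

Accuracy = (TP+TN)/N = (169+208)/644 = 0.585

0.585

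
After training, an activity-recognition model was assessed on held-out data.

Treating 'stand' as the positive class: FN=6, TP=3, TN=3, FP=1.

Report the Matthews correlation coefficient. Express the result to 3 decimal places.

MCC = (TP·TN − FP·FN) / √((TP+FP)(TP+FN)(TN+FP)(TN+FN))
Numerator = 3·3 − 1·6 = 3
Denominator = √(4·9·4·9) = √1296 = 36.0000
MCC = 3 / 36.0000 = 0.083

0.083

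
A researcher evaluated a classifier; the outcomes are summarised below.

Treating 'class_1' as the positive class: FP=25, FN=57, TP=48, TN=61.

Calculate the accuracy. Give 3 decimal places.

Accuracy = (TP+TN)/N = (48+61)/191 = 0.571

0.571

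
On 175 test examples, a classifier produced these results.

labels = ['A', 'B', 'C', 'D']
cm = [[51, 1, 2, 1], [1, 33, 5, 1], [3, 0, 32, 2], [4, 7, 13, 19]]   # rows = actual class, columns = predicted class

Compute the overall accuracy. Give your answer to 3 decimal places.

Accuracy = trace / total = (51+33+32+19=135) / 175 = 135/175 = 0.771

0.771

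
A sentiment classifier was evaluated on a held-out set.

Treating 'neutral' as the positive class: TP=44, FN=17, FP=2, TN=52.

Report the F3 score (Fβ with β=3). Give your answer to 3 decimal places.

Fβ = (1+β²)·TP / ((1+β²)·TP + β²·FN + FP), with β²=9
= 10·44 / (10·44 + 9·17 + 2) = 0.739

0.739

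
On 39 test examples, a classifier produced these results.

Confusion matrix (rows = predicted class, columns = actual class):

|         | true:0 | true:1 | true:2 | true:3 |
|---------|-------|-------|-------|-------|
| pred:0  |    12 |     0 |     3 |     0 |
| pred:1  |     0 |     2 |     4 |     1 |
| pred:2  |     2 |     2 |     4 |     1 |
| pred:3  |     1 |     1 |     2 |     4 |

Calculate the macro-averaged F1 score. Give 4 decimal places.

Per-class F1 score (2·TP/(2·TP+FP+FN)):
  0: TP=12, FP=0+3+0=3, FN=0+2+1=3 → 24/30 = 0.80000
  1: TP=2, FP=0+4+1=5, FN=0+2+1=3 → 4/12 = 0.33333
  2: TP=4, FP=2+2+1=5, FN=3+4+2=9 → 8/22 = 0.36364
  3: TP=4, FP=1+1+2=4, FN=0+1+1=2 → 8/14 = 0.57143
Macro-F1 score = mean = (0.80000 + 0.33333 + 0.36364 + 0.57143) / 4 = 0.5171

0.5171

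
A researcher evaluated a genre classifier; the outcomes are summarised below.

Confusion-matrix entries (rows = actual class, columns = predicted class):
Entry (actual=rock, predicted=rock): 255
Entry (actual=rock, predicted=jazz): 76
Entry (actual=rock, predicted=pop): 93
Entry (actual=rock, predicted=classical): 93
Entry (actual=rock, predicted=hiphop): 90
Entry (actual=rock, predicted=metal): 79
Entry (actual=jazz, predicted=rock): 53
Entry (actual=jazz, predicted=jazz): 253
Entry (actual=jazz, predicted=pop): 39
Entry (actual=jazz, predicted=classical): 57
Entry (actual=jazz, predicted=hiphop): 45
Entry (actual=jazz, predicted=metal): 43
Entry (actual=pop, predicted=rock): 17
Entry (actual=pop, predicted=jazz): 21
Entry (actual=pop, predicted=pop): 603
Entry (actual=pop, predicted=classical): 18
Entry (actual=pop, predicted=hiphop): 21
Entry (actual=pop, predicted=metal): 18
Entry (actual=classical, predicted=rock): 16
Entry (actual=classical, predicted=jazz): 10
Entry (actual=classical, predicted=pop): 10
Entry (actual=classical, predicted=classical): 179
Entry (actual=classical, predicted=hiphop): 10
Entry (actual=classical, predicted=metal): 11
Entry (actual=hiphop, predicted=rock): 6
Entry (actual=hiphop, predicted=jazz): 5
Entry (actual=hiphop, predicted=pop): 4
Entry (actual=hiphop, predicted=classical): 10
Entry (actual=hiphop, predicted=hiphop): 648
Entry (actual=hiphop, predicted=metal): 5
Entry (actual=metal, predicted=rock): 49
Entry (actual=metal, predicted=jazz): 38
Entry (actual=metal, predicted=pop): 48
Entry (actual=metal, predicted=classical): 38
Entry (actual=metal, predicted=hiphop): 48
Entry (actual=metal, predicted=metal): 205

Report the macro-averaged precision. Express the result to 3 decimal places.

0.634

Per-class precision (TP/(TP+FP)):
  rock: TP=255, FP=53+17+16+6+49=141 → 255/396 = 0.6439
  jazz: TP=253, FP=76+21+10+5+38=150 → 253/403 = 0.6278
  pop: TP=603, FP=93+39+10+4+48=194 → 603/797 = 0.7566
  classical: TP=179, FP=93+57+18+10+38=216 → 179/395 = 0.4532
  hiphop: TP=648, FP=90+45+21+10+48=214 → 648/862 = 0.7517
  metal: TP=205, FP=79+43+18+11+5=156 → 205/361 = 0.5679
Macro-precision = mean = (0.6439 + 0.6278 + 0.7566 + 0.4532 + 0.7517 + 0.5679) / 6 = 0.634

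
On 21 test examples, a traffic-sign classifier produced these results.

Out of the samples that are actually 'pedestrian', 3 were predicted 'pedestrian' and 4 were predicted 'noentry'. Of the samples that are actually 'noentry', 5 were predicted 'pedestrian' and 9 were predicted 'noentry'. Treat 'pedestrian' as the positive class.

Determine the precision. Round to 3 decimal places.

0.375

Precision = TP/(TP+FP) = 3/(3+5) = 3/8 = 0.375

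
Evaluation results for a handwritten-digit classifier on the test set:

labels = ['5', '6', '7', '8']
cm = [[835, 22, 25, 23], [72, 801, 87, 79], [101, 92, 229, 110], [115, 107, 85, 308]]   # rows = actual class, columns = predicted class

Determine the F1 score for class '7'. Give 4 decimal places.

0.4781

Treat '7' as positive and all other classes as negative.
F1 score = 2·TP/(2·TP+FP+FN).
7: TP=229, FP=25+87+85=197, FN=101+92+110=303 → 458/958 = 0.47808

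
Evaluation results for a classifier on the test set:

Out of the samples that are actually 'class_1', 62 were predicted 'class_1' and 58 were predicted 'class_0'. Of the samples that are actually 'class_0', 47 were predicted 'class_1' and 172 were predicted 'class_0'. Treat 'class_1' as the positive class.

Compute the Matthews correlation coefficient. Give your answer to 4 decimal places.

MCC = (TP·TN − FP·FN) / √((TP+FP)(TP+FN)(TN+FP)(TN+FN))
Numerator = 62·172 − 47·58 = 7938
Denominator = √(109·120·219·230) = √658839600 = 25667.8710
MCC = 7938 / 25667.8710 = 0.3093

0.3093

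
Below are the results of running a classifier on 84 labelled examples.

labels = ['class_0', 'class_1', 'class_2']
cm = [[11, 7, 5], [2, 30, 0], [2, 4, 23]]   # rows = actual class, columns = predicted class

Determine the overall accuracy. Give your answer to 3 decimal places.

0.762

Accuracy = trace / total = (11+30+23=64) / 84 = 64/84 = 0.762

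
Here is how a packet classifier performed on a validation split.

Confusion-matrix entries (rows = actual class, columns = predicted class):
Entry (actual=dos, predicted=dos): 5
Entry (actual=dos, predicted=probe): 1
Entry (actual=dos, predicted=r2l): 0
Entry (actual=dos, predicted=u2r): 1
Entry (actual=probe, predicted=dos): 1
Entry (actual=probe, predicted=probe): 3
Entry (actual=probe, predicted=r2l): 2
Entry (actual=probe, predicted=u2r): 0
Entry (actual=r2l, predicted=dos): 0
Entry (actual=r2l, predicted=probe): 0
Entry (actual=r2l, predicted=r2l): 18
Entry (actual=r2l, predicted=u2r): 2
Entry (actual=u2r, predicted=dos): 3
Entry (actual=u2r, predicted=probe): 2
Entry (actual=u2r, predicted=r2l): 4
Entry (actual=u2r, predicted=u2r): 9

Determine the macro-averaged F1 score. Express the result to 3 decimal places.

Per-class F1 score (2·TP/(2·TP+FP+FN)):
  dos: TP=5, FP=1+0+3=4, FN=1+0+1=2 → 10/16 = 0.6250
  probe: TP=3, FP=1+0+2=3, FN=1+2+0=3 → 6/12 = 0.5000
  r2l: TP=18, FP=0+2+4=6, FN=0+0+2=2 → 36/44 = 0.8182
  u2r: TP=9, FP=1+0+2=3, FN=3+2+4=9 → 18/30 = 0.6000
Macro-F1 score = mean = (0.6250 + 0.5000 + 0.8182 + 0.6000) / 4 = 0.636

0.636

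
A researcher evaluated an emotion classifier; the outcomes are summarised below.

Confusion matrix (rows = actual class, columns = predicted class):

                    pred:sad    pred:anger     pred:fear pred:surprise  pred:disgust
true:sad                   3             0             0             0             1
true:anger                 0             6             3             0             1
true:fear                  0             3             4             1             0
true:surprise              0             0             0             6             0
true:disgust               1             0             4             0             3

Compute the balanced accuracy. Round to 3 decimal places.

0.645

Balanced accuracy = mean of per-class recall.
  sad: recall = 3/4 = 0.7500
  anger: recall = 6/10 = 0.6000
  fear: recall = 4/8 = 0.5000
  surprise: recall = 6/6 = 1.0000
  disgust: recall = 3/8 = 0.3750
Mean = (0.7500 + 0.6000 + 0.5000 + 1.0000 + 0.3750) / 5 = 0.645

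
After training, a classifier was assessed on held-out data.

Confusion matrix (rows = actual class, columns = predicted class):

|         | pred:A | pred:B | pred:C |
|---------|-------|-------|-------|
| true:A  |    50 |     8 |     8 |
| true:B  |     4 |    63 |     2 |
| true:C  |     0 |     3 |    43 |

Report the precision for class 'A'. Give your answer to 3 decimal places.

0.926

One-vs-rest for 'A': TP = diagonal; FP = other classes predicted 'A'; FN = 'A' predicted as other.
precision = TP/(TP+FP).
A: TP=50, FP=4+0=4 → 50/54 = 0.9259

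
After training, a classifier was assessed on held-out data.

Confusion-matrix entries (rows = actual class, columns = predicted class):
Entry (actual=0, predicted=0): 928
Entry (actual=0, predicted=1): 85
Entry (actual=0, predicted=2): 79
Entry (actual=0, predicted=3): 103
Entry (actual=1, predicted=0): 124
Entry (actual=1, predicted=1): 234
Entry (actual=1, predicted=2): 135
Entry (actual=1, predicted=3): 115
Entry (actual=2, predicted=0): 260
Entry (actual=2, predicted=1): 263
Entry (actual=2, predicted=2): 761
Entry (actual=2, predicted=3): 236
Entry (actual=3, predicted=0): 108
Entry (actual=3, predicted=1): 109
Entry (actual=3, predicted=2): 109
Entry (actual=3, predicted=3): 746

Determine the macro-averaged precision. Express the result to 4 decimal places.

0.5790

Per-class precision (TP/(TP+FP)):
  0: TP=928, FP=124+260+108=492 → 928/1420 = 0.65352
  1: TP=234, FP=85+263+109=457 → 234/691 = 0.33864
  2: TP=761, FP=79+135+109=323 → 761/1084 = 0.70203
  3: TP=746, FP=103+115+236=454 → 746/1200 = 0.62167
Macro-precision = mean = (0.65352 + 0.33864 + 0.70203 + 0.62167) / 4 = 0.5790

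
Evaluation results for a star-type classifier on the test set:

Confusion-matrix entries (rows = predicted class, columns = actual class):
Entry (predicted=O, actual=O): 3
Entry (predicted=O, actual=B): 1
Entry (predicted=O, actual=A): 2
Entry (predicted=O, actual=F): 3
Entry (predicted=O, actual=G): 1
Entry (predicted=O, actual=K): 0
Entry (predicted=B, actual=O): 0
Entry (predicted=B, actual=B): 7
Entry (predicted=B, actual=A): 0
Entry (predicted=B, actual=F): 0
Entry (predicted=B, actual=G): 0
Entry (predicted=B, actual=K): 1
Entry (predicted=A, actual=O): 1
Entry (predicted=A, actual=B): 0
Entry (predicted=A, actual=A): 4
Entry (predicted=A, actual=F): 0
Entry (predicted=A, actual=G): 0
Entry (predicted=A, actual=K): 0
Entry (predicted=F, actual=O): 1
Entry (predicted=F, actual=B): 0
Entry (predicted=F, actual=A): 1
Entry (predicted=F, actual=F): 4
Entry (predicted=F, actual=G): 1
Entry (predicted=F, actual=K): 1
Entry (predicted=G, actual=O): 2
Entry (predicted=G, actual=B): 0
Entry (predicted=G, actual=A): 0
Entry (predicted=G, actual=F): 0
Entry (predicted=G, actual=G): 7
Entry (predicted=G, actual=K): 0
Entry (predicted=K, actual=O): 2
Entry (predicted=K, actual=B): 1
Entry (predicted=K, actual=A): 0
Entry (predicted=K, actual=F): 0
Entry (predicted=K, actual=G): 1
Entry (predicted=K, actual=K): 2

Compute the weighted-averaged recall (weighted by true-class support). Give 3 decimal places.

0.587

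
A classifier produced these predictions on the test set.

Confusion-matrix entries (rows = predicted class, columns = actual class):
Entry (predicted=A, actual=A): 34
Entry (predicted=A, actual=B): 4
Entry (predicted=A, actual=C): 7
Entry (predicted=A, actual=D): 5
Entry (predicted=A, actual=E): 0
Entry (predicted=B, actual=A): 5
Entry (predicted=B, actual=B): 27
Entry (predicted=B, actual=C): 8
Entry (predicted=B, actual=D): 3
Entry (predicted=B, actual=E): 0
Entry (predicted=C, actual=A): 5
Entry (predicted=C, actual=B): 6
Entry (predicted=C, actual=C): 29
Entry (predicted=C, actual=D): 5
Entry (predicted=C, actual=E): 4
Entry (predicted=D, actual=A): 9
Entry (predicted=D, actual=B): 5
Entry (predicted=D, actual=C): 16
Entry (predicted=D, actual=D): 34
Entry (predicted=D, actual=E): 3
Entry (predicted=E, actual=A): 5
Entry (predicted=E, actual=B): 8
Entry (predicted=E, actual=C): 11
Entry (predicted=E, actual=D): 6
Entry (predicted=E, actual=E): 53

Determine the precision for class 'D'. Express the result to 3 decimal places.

precision = TP/(TP+FP).
D: TP=34, FP=9+5+16+3=33 → 34/67 = 0.5075

0.507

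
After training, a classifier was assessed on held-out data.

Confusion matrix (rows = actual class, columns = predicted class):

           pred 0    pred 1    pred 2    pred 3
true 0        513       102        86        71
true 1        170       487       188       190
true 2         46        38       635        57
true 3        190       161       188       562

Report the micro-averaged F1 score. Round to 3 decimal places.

0.596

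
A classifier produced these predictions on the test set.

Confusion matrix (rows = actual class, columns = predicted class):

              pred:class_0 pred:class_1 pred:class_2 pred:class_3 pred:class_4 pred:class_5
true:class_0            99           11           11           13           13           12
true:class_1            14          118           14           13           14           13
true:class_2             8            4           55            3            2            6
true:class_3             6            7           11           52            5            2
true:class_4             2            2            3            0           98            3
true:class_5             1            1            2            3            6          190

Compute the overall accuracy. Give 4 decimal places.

Accuracy = trace / total = (99+118+55+52+98+190=612) / 817 = 612/817 = 0.7491

0.7491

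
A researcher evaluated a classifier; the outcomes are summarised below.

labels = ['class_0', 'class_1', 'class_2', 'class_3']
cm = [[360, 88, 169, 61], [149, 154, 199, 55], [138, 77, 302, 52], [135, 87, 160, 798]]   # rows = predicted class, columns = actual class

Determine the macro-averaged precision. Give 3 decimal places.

0.504

Per-class precision (TP/(TP+FP)):
  class_0: TP=360, FP=88+169+61=318 → 360/678 = 0.5310
  class_1: TP=154, FP=149+199+55=403 → 154/557 = 0.2765
  class_2: TP=302, FP=138+77+52=267 → 302/569 = 0.5308
  class_3: TP=798, FP=135+87+160=382 → 798/1180 = 0.6763
Macro-precision = mean = (0.5310 + 0.2765 + 0.5308 + 0.6763) / 4 = 0.504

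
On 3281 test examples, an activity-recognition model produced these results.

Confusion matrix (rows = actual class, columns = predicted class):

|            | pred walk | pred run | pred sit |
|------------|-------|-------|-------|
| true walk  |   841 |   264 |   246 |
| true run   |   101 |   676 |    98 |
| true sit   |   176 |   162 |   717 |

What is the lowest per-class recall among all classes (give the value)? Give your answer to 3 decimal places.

0.623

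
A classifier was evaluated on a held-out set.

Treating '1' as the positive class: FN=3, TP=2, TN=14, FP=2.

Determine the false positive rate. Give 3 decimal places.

FPR = FP/(FP+TN) = 2/(2+14) = 0.125

0.125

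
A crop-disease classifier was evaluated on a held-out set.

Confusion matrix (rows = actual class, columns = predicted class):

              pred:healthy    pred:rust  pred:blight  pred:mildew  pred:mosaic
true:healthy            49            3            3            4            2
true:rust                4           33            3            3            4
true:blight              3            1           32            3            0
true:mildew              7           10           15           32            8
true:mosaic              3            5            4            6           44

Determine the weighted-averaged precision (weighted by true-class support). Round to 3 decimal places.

0.683

Per-class precision (TP/(TP+FP)):
  healthy: TP=49, FP=4+3+7+3=17 → 49/66 = 0.7424
  rust: TP=33, FP=3+1+10+5=19 → 33/52 = 0.6346
  blight: TP=32, FP=3+3+15+4=25 → 32/57 = 0.5614
  mildew: TP=32, FP=4+3+3+6=16 → 32/48 = 0.6667
  mosaic: TP=44, FP=2+4+0+8=14 → 44/58 = 0.7586
Weighted-precision = Σ (supportᵢ/N)·precisionᵢ with N=281: (61/281)·0.7424 + (47/281)·0.6346 + (39/281)·0.5614 + (72/281)·0.6667 + (62/281)·0.7586 = 0.683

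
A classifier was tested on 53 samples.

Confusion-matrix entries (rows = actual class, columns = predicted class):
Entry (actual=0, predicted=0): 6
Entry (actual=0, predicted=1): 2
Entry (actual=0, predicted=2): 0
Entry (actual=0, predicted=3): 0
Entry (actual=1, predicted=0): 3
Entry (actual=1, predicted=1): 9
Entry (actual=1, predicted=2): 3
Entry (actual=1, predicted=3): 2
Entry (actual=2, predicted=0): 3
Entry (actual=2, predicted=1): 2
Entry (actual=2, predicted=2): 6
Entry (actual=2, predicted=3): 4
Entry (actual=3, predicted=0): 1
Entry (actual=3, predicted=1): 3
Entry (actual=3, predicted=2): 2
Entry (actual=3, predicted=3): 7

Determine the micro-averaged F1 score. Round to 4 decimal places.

Micro-averaging pools counts across classes: ΣTP=28, ΣFP=25, ΣFN=25.
Micro-F1 score = 2·TP/(2·TP+FP+FN) on pooled counts = 0.5283 (equals overall accuracy in single-label multiclass).

0.5283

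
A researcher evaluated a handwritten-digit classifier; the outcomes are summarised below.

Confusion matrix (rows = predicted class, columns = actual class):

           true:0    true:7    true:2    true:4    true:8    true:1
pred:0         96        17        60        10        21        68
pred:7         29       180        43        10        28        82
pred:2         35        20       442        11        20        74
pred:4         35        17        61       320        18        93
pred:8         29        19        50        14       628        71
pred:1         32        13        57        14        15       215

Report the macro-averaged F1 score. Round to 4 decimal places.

0.5936

Per-class F1 score (2·TP/(2·TP+FP+FN)):
  0: TP=96, FP=17+60+10+21+68=176, FN=29+35+35+29+32=160 → 192/528 = 0.36364
  7: TP=180, FP=29+43+10+28+82=192, FN=17+20+17+19+13=86 → 360/638 = 0.56426
  2: TP=442, FP=35+20+11+20+74=160, FN=60+43+61+50+57=271 → 884/1315 = 0.67224
  4: TP=320, FP=35+17+61+18+93=224, FN=10+10+11+14+14=59 → 640/923 = 0.69339
  8: TP=628, FP=29+19+50+14+71=183, FN=21+28+20+18+15=102 → 1256/1541 = 0.81506
  1: TP=215, FP=32+13+57+14+15=131, FN=68+82+74+93+71=388 → 430/949 = 0.45311
Macro-F1 score = mean = (0.36364 + 0.56426 + 0.67224 + 0.69339 + 0.81506 + 0.45311) / 6 = 0.5936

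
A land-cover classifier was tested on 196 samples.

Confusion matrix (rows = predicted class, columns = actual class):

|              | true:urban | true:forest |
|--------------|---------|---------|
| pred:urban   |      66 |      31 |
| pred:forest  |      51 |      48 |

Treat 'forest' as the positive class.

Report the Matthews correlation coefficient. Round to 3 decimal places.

MCC = (TP·TN − FP·FN) / √((TP+FP)(TP+FN)(TN+FP)(TN+FN))
Numerator = 48·66 − 51·31 = 1587
Denominator = √(99·79·117·97) = √88760529 = 9421.2806
MCC = 1587 / 9421.2806 = 0.168

0.168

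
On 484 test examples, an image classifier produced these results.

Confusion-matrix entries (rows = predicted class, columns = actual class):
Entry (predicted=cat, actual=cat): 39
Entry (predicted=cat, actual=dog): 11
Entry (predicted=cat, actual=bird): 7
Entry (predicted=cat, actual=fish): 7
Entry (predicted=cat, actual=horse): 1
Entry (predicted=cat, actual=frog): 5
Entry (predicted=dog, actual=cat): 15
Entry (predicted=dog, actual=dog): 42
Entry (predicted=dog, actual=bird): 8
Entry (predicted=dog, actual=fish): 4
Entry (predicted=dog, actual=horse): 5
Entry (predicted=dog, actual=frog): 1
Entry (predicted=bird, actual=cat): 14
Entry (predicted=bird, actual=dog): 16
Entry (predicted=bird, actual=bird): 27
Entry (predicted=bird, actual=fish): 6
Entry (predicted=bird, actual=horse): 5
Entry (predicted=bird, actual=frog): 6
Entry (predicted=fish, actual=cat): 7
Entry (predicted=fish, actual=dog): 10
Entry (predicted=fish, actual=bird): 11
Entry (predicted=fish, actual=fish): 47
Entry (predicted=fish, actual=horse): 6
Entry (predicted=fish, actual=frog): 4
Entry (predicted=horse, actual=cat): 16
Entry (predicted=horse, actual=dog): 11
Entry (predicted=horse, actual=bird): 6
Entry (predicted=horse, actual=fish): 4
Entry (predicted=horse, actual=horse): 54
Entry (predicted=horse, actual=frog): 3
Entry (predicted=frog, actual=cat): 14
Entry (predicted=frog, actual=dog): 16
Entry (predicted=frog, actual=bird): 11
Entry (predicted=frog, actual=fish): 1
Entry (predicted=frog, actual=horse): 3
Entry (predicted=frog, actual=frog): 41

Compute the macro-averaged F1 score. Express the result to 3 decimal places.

Per-class F1 score (2·TP/(2·TP+FP+FN)):
  cat: TP=39, FP=11+7+7+1+5=31, FN=15+14+7+16+14=66 → 78/175 = 0.4457
  dog: TP=42, FP=15+8+4+5+1=33, FN=11+16+10+11+16=64 → 84/181 = 0.4641
  bird: TP=27, FP=14+16+6+5+6=47, FN=7+8+11+6+11=43 → 54/144 = 0.3750
  fish: TP=47, FP=7+10+11+6+4=38, FN=7+4+6+4+1=22 → 94/154 = 0.6104
  horse: TP=54, FP=16+11+6+4+3=40, FN=1+5+5+6+3=20 → 108/168 = 0.6429
  frog: TP=41, FP=14+16+11+1+3=45, FN=5+1+6+4+3=19 → 82/146 = 0.5616
Macro-F1 score = mean = (0.4457 + 0.4641 + 0.3750 + 0.6104 + 0.6429 + 0.5616) / 6 = 0.517

0.517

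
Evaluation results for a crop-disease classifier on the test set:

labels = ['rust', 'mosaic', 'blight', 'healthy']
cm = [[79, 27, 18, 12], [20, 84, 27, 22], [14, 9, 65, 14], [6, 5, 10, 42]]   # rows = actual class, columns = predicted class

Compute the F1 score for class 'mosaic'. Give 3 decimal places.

F1 score = 2·TP/(2·TP+FP+FN).
mosaic: TP=84, FP=27+9+5=41, FN=20+27+22=69 → 168/278 = 0.6043

0.604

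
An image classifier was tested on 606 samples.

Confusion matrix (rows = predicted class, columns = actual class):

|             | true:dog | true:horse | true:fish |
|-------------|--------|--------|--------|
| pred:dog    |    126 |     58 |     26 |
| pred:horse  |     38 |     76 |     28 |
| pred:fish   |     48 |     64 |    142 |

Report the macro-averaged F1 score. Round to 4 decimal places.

0.5584

Per-class F1 score (2·TP/(2·TP+FP+FN)):
  dog: TP=126, FP=58+26=84, FN=38+48=86 → 252/422 = 0.59716
  horse: TP=76, FP=38+28=66, FN=58+64=122 → 152/340 = 0.44706
  fish: TP=142, FP=48+64=112, FN=26+28=54 → 284/450 = 0.63111
Macro-F1 score = mean = (0.59716 + 0.44706 + 0.63111) / 3 = 0.5584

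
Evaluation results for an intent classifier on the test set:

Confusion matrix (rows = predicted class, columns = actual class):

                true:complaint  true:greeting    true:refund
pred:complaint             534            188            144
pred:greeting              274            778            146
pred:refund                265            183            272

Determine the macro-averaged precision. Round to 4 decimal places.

Per-class precision (TP/(TP+FP)):
  complaint: TP=534, FP=188+144=332 → 534/866 = 0.61663
  greeting: TP=778, FP=274+146=420 → 778/1198 = 0.64942
  refund: TP=272, FP=265+183=448 → 272/720 = 0.37778
Macro-precision = mean = (0.61663 + 0.64942 + 0.37778) / 3 = 0.5479

0.5479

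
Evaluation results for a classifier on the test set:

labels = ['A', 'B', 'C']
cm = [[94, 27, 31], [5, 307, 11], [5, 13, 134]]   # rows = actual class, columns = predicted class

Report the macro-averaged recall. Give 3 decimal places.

0.817

Per-class recall (TP/(TP+FN)):
  A: TP=94, FN=27+31=58 → 94/152 = 0.6184
  B: TP=307, FN=5+11=16 → 307/323 = 0.9505
  C: TP=134, FN=5+13=18 → 134/152 = 0.8816
Macro-recall = mean = (0.6184 + 0.9505 + 0.8816) / 3 = 0.817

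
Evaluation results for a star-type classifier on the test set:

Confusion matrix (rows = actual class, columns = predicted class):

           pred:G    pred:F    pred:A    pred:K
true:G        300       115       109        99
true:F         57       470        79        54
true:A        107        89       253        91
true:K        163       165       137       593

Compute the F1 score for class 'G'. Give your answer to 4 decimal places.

One-vs-rest for 'G': TP = diagonal; FP = other classes predicted 'G'; FN = 'G' predicted as other.
F1 score = 2·TP/(2·TP+FP+FN).
G: TP=300, FP=57+107+163=327, FN=115+109+99=323 → 600/1250 = 0.48000

0.4800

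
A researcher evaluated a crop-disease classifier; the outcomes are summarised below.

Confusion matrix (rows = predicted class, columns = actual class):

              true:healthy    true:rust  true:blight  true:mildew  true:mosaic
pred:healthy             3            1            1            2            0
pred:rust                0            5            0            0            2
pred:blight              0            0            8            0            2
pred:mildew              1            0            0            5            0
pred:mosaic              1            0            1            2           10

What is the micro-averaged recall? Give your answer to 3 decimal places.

0.705

Micro-averaging pools counts across classes: ΣTP=31, ΣFP=13, ΣFN=13.
Micro-recall = TP/(TP+FN) on pooled counts = 0.705 (equals overall accuracy in single-label multiclass).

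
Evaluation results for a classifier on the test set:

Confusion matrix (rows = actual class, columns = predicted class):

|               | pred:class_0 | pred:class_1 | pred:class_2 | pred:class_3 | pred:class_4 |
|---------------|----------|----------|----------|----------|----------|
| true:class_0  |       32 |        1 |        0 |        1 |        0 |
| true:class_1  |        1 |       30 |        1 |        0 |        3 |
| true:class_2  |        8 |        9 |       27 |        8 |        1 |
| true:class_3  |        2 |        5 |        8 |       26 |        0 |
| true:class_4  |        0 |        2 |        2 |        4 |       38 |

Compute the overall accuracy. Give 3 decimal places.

0.732

Accuracy = trace / total = (32+30+27+26+38=153) / 209 = 153/209 = 0.732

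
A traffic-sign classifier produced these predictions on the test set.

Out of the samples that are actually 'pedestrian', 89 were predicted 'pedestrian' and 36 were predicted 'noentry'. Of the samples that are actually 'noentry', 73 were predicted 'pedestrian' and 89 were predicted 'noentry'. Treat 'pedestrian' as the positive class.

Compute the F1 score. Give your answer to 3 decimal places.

0.620

Precision = TP/(TP+FP) = 89/162 = 0.5494
Recall = TP/(TP+FN) = 89/125 = 0.7120
F1 = 2·TP/(2·TP+FP+FN) = 178/287 = 0.620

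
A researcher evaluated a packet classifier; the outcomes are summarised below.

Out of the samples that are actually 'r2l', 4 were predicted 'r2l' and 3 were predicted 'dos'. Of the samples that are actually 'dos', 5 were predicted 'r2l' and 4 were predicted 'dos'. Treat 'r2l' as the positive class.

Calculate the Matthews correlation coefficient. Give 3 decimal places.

0.016

MCC = (TP·TN − FP·FN) / √((TP+FP)(TP+FN)(TN+FP)(TN+FN))
Numerator = 4·4 − 5·3 = 1
Denominator = √(9·7·9·7) = √3969 = 63.0000
MCC = 1 / 63.0000 = 0.016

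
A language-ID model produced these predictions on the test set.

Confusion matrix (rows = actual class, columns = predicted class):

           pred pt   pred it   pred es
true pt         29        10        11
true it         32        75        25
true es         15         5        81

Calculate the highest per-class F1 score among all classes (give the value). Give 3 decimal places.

Per-class F1 score (2·TP/(2·TP+FP+FN)):
  pt: TP=29, FP=32+15=47, FN=10+11=21 → 58/126 = 0.4603
  it: TP=75, FP=10+5=15, FN=32+25=57 → 150/222 = 0.6757
  es: TP=81, FP=11+25=36, FN=15+5=20 → 162/218 = 0.7431
Highest is class 'es' with F1 score = 0.743.

0.743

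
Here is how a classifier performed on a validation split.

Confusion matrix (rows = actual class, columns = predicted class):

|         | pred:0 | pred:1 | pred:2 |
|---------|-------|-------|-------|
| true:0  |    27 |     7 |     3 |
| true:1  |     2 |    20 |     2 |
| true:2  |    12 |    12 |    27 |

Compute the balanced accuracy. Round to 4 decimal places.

Balanced accuracy = mean of per-class recall.
  0: recall = 27/37 = 0.72973
  1: recall = 20/24 = 0.83333
  2: recall = 27/51 = 0.52941
Mean = (0.72973 + 0.83333 + 0.52941) / 3 = 0.6975

0.6975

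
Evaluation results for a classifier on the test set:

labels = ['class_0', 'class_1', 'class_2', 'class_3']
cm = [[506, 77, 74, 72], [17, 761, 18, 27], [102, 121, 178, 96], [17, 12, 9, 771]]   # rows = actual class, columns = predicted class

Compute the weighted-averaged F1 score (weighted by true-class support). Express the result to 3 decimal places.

0.758

Per-class F1 score (2·TP/(2·TP+FP+FN)):
  class_0: TP=506, FP=17+102+17=136, FN=77+74+72=223 → 1012/1371 = 0.7381
  class_1: TP=761, FP=77+121+12=210, FN=17+18+27=62 → 1522/1794 = 0.8484
  class_2: TP=178, FP=74+18+9=101, FN=102+121+96=319 → 356/776 = 0.4588
  class_3: TP=771, FP=72+27+96=195, FN=17+12+9=38 → 1542/1775 = 0.8687
Weighted-F1 score = Σ (supportᵢ/N)·F1 scoreᵢ with N=2858: (729/2858)·0.7381 + (823/2858)·0.8484 + (497/2858)·0.4588 + (809/2858)·0.8687 = 0.758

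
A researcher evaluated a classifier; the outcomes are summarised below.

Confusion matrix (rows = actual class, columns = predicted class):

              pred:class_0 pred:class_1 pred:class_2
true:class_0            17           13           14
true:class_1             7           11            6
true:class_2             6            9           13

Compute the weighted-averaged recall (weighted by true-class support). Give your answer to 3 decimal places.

0.427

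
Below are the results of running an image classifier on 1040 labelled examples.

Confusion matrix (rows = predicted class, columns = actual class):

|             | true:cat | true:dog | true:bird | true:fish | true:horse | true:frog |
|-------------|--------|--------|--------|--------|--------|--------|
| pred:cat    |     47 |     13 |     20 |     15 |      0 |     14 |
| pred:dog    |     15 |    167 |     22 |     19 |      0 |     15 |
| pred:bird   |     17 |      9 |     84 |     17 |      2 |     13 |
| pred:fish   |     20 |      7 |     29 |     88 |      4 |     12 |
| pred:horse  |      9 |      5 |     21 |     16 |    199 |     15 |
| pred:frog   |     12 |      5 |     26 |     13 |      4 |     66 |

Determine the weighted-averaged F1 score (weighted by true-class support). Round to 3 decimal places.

0.612

Per-class F1 score (2·TP/(2·TP+FP+FN)):
  cat: TP=47, FP=13+20+15+0+14=62, FN=15+17+20+9+12=73 → 94/229 = 0.4105
  dog: TP=167, FP=15+22+19+0+15=71, FN=13+9+7+5+5=39 → 334/444 = 0.7523
  bird: TP=84, FP=17+9+17+2+13=58, FN=20+22+29+21+26=118 → 168/344 = 0.4884
  fish: TP=88, FP=20+7+29+4+12=72, FN=15+19+17+16+13=80 → 176/328 = 0.5366
  horse: TP=199, FP=9+5+21+16+15=66, FN=0+0+2+4+4=10 → 398/474 = 0.8397
  frog: TP=66, FP=12+5+26+13+4=60, FN=14+15+13+12+15=69 → 132/261 = 0.5057
Weighted-F1 score = Σ (supportᵢ/N)·F1 scoreᵢ with N=1040: (120/1040)·0.4105 + (206/1040)·0.7523 + (202/1040)·0.4884 + (168/1040)·0.5366 + (209/1040)·0.8397 + (135/1040)·0.5057 = 0.612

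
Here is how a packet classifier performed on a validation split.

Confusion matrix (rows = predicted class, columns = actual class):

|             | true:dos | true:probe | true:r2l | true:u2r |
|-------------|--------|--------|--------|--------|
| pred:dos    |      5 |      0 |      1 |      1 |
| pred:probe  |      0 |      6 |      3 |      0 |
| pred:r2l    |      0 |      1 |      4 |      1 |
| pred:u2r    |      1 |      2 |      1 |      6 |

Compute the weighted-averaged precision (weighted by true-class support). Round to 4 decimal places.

0.6589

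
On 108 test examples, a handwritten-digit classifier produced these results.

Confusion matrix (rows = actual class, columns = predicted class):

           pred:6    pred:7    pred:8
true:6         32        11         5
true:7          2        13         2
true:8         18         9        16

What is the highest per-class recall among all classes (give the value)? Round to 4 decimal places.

0.7647

Per-class recall (TP/(TP+FN)):
  6: TP=32, FN=11+5=16 → 32/48 = 0.66667
  7: TP=13, FN=2+2=4 → 13/17 = 0.76471
  8: TP=16, FN=18+9=27 → 16/43 = 0.37209
Highest is class '7' with recall = 0.7647.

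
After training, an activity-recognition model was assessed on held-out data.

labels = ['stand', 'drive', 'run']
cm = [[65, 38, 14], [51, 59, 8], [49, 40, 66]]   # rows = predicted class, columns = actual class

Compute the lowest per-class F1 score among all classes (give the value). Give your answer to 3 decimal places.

Per-class F1 score (2·TP/(2·TP+FP+FN)):
  stand: TP=65, FP=38+14=52, FN=51+49=100 → 130/282 = 0.4610
  drive: TP=59, FP=51+8=59, FN=38+40=78 → 118/255 = 0.4627
  run: TP=66, FP=49+40=89, FN=14+8=22 → 132/243 = 0.5432
Lowest is class 'stand' with F1 score = 0.461.

0.461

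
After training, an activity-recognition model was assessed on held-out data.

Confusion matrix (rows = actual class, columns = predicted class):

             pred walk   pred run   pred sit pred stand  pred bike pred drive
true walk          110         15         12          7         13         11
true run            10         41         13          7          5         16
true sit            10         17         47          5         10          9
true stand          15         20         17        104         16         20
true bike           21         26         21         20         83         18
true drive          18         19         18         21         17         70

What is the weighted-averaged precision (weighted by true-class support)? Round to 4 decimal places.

Per-class precision (TP/(TP+FP)):
  walk: TP=110, FP=10+10+15+21+18=74 → 110/184 = 0.59783
  run: TP=41, FP=15+17+20+26+19=97 → 41/138 = 0.29710
  sit: TP=47, FP=12+13+17+21+18=81 → 47/128 = 0.36719
  stand: TP=104, FP=7+7+5+20+21=60 → 104/164 = 0.63415
  bike: TP=83, FP=13+5+10+16+17=61 → 83/144 = 0.57639
  drive: TP=70, FP=11+16+9+20+18=74 → 70/144 = 0.48611
Weighted-precision = Σ (supportᵢ/N)·precisionᵢ with N=902: (168/902)·0.59783 + (92/902)·0.29710 + (98/902)·0.36719 + (192/902)·0.63415 + (189/902)·0.57639 + (163/902)·0.48611 = 0.5251

0.5251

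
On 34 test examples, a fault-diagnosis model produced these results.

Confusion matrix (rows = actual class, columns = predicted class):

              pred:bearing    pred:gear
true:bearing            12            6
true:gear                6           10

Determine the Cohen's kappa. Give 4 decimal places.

0.2917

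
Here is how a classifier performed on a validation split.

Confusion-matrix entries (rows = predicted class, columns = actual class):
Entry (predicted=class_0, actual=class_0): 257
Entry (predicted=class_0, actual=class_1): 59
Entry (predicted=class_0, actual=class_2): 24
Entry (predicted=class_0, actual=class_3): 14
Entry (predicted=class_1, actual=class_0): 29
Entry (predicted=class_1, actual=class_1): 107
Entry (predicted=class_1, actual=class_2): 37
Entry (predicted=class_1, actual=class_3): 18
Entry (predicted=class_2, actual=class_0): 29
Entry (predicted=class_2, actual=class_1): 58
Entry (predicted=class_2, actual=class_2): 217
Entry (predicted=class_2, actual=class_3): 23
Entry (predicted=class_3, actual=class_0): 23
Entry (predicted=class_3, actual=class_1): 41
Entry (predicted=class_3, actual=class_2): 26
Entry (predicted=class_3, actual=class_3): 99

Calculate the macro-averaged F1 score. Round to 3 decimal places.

Per-class F1 score (2·TP/(2·TP+FP+FN)):
  class_0: TP=257, FP=59+24+14=97, FN=29+29+23=81 → 514/692 = 0.7428
  class_1: TP=107, FP=29+37+18=84, FN=59+58+41=158 → 214/456 = 0.4693
  class_2: TP=217, FP=29+58+23=110, FN=24+37+26=87 → 434/631 = 0.6878
  class_3: TP=99, FP=23+41+26=90, FN=14+18+23=55 → 198/343 = 0.5773
Macro-F1 score = mean = (0.7428 + 0.4693 + 0.6878 + 0.5773) / 4 = 0.619

0.619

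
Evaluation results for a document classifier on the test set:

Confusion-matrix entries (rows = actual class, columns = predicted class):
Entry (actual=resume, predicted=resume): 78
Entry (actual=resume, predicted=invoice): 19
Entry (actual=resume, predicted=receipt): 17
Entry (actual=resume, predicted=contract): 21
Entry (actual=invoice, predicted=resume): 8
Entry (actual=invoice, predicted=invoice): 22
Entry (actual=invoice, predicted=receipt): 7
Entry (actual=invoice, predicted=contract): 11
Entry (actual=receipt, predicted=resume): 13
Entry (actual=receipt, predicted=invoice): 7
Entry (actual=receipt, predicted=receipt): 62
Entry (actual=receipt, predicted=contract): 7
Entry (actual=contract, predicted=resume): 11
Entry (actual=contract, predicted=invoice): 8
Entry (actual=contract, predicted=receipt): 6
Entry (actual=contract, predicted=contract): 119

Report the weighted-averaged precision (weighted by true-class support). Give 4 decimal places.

Per-class precision (TP/(TP+FP)):
  resume: TP=78, FP=8+13+11=32 → 78/110 = 0.70909
  invoice: TP=22, FP=19+7+8=34 → 22/56 = 0.39286
  receipt: TP=62, FP=17+7+6=30 → 62/92 = 0.67391
  contract: TP=119, FP=21+11+7=39 → 119/158 = 0.75316
Weighted-precision = Σ (supportᵢ/N)·precisionᵢ with N=416: (135/416)·0.70909 + (48/416)·0.39286 + (89/416)·0.67391 + (144/416)·0.75316 = 0.6803

0.6803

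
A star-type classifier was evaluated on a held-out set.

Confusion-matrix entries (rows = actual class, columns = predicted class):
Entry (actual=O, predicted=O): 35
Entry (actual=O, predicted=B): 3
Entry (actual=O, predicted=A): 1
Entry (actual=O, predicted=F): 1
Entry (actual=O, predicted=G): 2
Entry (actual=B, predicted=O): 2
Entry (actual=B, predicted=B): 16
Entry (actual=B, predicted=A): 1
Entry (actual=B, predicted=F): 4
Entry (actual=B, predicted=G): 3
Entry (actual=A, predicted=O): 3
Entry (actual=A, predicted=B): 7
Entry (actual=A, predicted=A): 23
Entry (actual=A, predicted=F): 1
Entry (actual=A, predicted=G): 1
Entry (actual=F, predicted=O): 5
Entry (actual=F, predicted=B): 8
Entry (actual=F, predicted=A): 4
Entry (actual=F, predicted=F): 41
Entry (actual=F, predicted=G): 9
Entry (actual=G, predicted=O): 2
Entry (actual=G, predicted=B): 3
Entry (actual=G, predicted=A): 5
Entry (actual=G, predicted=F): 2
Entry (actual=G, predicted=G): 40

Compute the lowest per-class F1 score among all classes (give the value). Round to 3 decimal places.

0.508

Per-class F1 score (2·TP/(2·TP+FP+FN)):
  O: TP=35, FP=2+3+5+2=12, FN=3+1+1+2=7 → 70/89 = 0.7865
  B: TP=16, FP=3+7+8+3=21, FN=2+1+4+3=10 → 32/63 = 0.5079
  A: TP=23, FP=1+1+4+5=11, FN=3+7+1+1=12 → 46/69 = 0.6667
  F: TP=41, FP=1+4+1+2=8, FN=5+8+4+9=26 → 82/116 = 0.7069
  G: TP=40, FP=2+3+1+9=15, FN=2+3+5+2=12 → 80/107 = 0.7477
Lowest is class 'B' with F1 score = 0.508.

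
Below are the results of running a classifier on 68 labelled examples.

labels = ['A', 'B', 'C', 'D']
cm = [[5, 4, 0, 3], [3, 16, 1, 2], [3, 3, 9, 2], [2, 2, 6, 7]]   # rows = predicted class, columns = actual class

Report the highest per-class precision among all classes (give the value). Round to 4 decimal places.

0.7273

Per-class precision (TP/(TP+FP)):
  A: TP=5, FP=4+0+3=7 → 5/12 = 0.41667
  B: TP=16, FP=3+1+2=6 → 16/22 = 0.72727
  C: TP=9, FP=3+3+2=8 → 9/17 = 0.52941
  D: TP=7, FP=2+2+6=10 → 7/17 = 0.41176
Highest is class 'B' with precision = 0.7273.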